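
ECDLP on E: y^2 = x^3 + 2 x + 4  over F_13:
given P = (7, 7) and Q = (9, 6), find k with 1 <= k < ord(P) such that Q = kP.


Enumerate multiples of P until we hit Q = (9, 6):
  1P = (7, 7)
  2P = (9, 7)
  3P = (10, 6)
  4P = (12, 12)
  5P = (8, 5)
  6P = (2, 9)
  7P = (0, 11)
  8P = (5, 3)
  9P = (5, 10)
  10P = (0, 2)
  11P = (2, 4)
  12P = (8, 8)
  13P = (12, 1)
  14P = (10, 7)
  15P = (9, 6)
Match found at i = 15.

k = 15


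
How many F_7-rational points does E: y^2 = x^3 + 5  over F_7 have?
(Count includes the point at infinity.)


For each x in F_7, count y with y^2 = x^3 + 0 x + 5 mod 7:
  x = 3: RHS = 4, y in [2, 5]  -> 2 point(s)
  x = 5: RHS = 4, y in [2, 5]  -> 2 point(s)
  x = 6: RHS = 4, y in [2, 5]  -> 2 point(s)
Affine points: 6. Add the point at infinity: total = 7.

#E(F_7) = 7


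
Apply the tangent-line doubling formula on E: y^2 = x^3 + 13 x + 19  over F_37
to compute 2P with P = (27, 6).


Doubling: s = (3 x1^2 + a) / (2 y1)
s = (3*27^2 + 13) / (2*6) mod 37 = 23
x3 = s^2 - 2 x1 mod 37 = 23^2 - 2*27 = 31
y3 = s (x1 - x3) - y1 mod 37 = 23 * (27 - 31) - 6 = 13

2P = (31, 13)


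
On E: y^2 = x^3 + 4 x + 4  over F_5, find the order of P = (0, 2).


Compute successive multiples of P until we hit O:
  1P = (0, 2)
  2P = (1, 2)
  3P = (4, 3)
  4P = (2, 0)
  5P = (4, 2)
  6P = (1, 3)
  7P = (0, 3)
  8P = O

ord(P) = 8


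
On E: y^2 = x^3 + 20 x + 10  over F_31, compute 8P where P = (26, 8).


k = 8 = 1000_2 (binary, LSB first: 0001)
Double-and-add from P = (26, 8):
  bit 0 = 0: acc unchanged = O
  bit 1 = 0: acc unchanged = O
  bit 2 = 0: acc unchanged = O
  bit 3 = 1: acc = O + (26, 23) = (26, 23)

8P = (26, 23)


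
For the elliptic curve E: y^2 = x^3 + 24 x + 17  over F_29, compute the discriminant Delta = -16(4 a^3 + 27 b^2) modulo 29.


4 a^3 + 27 b^2 = 4*24^3 + 27*17^2 = 55296 + 7803 = 63099
Delta = -16 * (63099) = -1009584
Delta mod 29 = 22

Delta = 22 (mod 29)


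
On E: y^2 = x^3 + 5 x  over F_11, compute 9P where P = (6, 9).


k = 9 = 1001_2 (binary, LSB first: 1001)
Double-and-add from P = (6, 9):
  bit 0 = 1: acc = O + (6, 9) = (6, 9)
  bit 1 = 0: acc unchanged = (6, 9)
  bit 2 = 0: acc unchanged = (6, 9)
  bit 3 = 1: acc = (6, 9) + (9, 9) = (7, 2)

9P = (7, 2)


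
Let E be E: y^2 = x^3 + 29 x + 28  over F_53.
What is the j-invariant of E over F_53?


Delta = -16(4 a^3 + 27 b^2) mod 53 = 42
-1728 * (4 a)^3 = -1728 * (4*29)^3 mod 53 = 12
j = 12 * 42^(-1) mod 53 = 23

j = 23 (mod 53)


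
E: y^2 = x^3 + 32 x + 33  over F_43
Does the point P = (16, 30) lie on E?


Check whether y^2 = x^3 + 32 x + 33 (mod 43) for (x, y) = (16, 30).
LHS: y^2 = 30^2 mod 43 = 40
RHS: x^3 + 32 x + 33 = 16^3 + 32*16 + 33 mod 43 = 40
LHS = RHS

Yes, on the curve


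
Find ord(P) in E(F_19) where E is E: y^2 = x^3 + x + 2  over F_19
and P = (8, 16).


Compute successive multiples of P until we hit O:
  1P = (8, 16)
  2P = (8, 3)
  3P = O

ord(P) = 3


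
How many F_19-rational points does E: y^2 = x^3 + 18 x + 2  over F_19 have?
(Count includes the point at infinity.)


For each x in F_19, count y with y^2 = x^3 + 18 x + 2 mod 19:
  x = 3: RHS = 7, y in [8, 11]  -> 2 point(s)
  x = 4: RHS = 5, y in [9, 10]  -> 2 point(s)
  x = 9: RHS = 0, y in [0]  -> 1 point(s)
  x = 10: RHS = 4, y in [2, 17]  -> 2 point(s)
  x = 11: RHS = 11, y in [7, 12]  -> 2 point(s)
  x = 13: RHS = 1, y in [1, 18]  -> 2 point(s)
  x = 16: RHS = 16, y in [4, 15]  -> 2 point(s)
Affine points: 13. Add the point at infinity: total = 14.

#E(F_19) = 14


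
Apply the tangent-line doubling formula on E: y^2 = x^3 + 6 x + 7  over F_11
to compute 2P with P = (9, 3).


Doubling: s = (3 x1^2 + a) / (2 y1)
s = (3*9^2 + 6) / (2*3) mod 11 = 3
x3 = s^2 - 2 x1 mod 11 = 3^2 - 2*9 = 2
y3 = s (x1 - x3) - y1 mod 11 = 3 * (9 - 2) - 3 = 7

2P = (2, 7)


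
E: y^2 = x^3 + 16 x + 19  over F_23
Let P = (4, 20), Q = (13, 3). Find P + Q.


P != Q, so use the chord formula.
s = (y2 - y1) / (x2 - x1) = (6) / (9) mod 23 = 16
x3 = s^2 - x1 - x2 mod 23 = 16^2 - 4 - 13 = 9
y3 = s (x1 - x3) - y1 mod 23 = 16 * (4 - 9) - 20 = 15

P + Q = (9, 15)


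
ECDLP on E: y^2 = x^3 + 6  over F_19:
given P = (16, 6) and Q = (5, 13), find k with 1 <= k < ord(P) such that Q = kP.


Enumerate multiples of P until we hit Q = (5, 13):
  1P = (16, 6)
  2P = (17, 6)
  3P = (5, 13)
Match found at i = 3.

k = 3


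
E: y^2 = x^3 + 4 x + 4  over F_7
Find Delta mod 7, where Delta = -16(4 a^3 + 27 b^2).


4 a^3 + 27 b^2 = 4*4^3 + 27*4^2 = 256 + 432 = 688
Delta = -16 * (688) = -11008
Delta mod 7 = 3

Delta = 3 (mod 7)


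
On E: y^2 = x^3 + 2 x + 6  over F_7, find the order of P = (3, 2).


Compute successive multiples of P until we hit O:
  1P = (3, 2)
  2P = (5, 1)
  3P = (1, 4)
  4P = (4, 6)
  5P = (2, 2)
  6P = (2, 5)
  7P = (4, 1)
  8P = (1, 3)
  ... (continuing to 11P)
  11P = O

ord(P) = 11


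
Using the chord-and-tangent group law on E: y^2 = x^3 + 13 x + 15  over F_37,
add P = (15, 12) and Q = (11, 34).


P != Q, so use the chord formula.
s = (y2 - y1) / (x2 - x1) = (22) / (33) mod 37 = 13
x3 = s^2 - x1 - x2 mod 37 = 13^2 - 15 - 11 = 32
y3 = s (x1 - x3) - y1 mod 37 = 13 * (15 - 32) - 12 = 26

P + Q = (32, 26)


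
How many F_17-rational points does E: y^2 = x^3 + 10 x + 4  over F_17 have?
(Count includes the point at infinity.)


For each x in F_17, count y with y^2 = x^3 + 10 x + 4 mod 17:
  x = 0: RHS = 4, y in [2, 15]  -> 2 point(s)
  x = 1: RHS = 15, y in [7, 10]  -> 2 point(s)
  x = 2: RHS = 15, y in [7, 10]  -> 2 point(s)
  x = 5: RHS = 9, y in [3, 14]  -> 2 point(s)
  x = 6: RHS = 8, y in [5, 12]  -> 2 point(s)
  x = 7: RHS = 9, y in [3, 14]  -> 2 point(s)
  x = 8: RHS = 1, y in [1, 16]  -> 2 point(s)
  x = 10: RHS = 16, y in [4, 13]  -> 2 point(s)
  x = 11: RHS = 0, y in [0]  -> 1 point(s)
  x = 12: RHS = 16, y in [4, 13]  -> 2 point(s)
  x = 13: RHS = 2, y in [6, 11]  -> 2 point(s)
  x = 14: RHS = 15, y in [7, 10]  -> 2 point(s)
Affine points: 23. Add the point at infinity: total = 24.

#E(F_17) = 24


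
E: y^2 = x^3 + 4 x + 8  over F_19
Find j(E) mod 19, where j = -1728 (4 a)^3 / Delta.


Delta = -16(4 a^3 + 27 b^2) mod 19 = 5
-1728 * (4 a)^3 = -1728 * (4*4)^3 mod 19 = 11
j = 11 * 5^(-1) mod 19 = 6

j = 6 (mod 19)


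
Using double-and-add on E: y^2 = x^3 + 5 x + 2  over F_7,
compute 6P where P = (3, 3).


k = 6 = 110_2 (binary, LSB first: 011)
Double-and-add from P = (3, 3):
  bit 0 = 0: acc unchanged = O
  bit 1 = 1: acc = O + (3, 4) = (3, 4)
  bit 2 = 1: acc = (3, 4) + (3, 3) = O

6P = O


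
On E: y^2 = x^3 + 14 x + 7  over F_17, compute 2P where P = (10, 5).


Doubling: s = (3 x1^2 + a) / (2 y1)
s = (3*10^2 + 14) / (2*5) mod 17 = 11
x3 = s^2 - 2 x1 mod 17 = 11^2 - 2*10 = 16
y3 = s (x1 - x3) - y1 mod 17 = 11 * (10 - 16) - 5 = 14

2P = (16, 14)


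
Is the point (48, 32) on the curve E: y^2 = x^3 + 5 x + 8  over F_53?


Check whether y^2 = x^3 + 5 x + 8 (mod 53) for (x, y) = (48, 32).
LHS: y^2 = 32^2 mod 53 = 17
RHS: x^3 + 5 x + 8 = 48^3 + 5*48 + 8 mod 53 = 17
LHS = RHS

Yes, on the curve


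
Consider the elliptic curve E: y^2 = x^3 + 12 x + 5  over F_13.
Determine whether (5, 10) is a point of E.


Check whether y^2 = x^3 + 12 x + 5 (mod 13) for (x, y) = (5, 10).
LHS: y^2 = 10^2 mod 13 = 9
RHS: x^3 + 12 x + 5 = 5^3 + 12*5 + 5 mod 13 = 8
LHS != RHS

No, not on the curve


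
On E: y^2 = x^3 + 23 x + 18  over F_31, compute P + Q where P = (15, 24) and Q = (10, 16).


P != Q, so use the chord formula.
s = (y2 - y1) / (x2 - x1) = (23) / (26) mod 31 = 14
x3 = s^2 - x1 - x2 mod 31 = 14^2 - 15 - 10 = 16
y3 = s (x1 - x3) - y1 mod 31 = 14 * (15 - 16) - 24 = 24

P + Q = (16, 24)


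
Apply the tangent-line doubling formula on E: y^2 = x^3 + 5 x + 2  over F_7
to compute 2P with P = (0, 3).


Doubling: s = (3 x1^2 + a) / (2 y1)
s = (3*0^2 + 5) / (2*3) mod 7 = 2
x3 = s^2 - 2 x1 mod 7 = 2^2 - 2*0 = 4
y3 = s (x1 - x3) - y1 mod 7 = 2 * (0 - 4) - 3 = 3

2P = (4, 3)


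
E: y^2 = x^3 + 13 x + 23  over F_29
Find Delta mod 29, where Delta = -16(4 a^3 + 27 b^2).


4 a^3 + 27 b^2 = 4*13^3 + 27*23^2 = 8788 + 14283 = 23071
Delta = -16 * (23071) = -369136
Delta mod 29 = 5

Delta = 5 (mod 29)


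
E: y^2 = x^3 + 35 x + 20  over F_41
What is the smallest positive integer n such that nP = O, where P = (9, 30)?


Compute successive multiples of P until we hit O:
  1P = (9, 30)
  2P = (18, 39)
  3P = (15, 5)
  4P = (15, 36)
  5P = (18, 2)
  6P = (9, 11)
  7P = O

ord(P) = 7


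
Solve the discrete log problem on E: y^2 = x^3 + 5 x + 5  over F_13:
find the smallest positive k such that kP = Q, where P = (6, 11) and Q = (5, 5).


Enumerate multiples of P until we hit Q = (5, 5):
  1P = (6, 11)
  2P = (2, 6)
  3P = (9, 8)
  4P = (12, 8)
  5P = (5, 8)
  6P = (11, 0)
  7P = (5, 5)
Match found at i = 7.

k = 7


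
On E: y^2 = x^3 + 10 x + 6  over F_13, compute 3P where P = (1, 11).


k = 3 = 11_2 (binary, LSB first: 11)
Double-and-add from P = (1, 11):
  bit 0 = 1: acc = O + (1, 11) = (1, 11)
  bit 1 = 1: acc = (1, 11) + (11, 2) = (10, 1)

3P = (10, 1)


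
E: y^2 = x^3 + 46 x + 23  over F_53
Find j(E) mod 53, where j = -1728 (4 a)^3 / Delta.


Delta = -16(4 a^3 + 27 b^2) mod 53 = 18
-1728 * (4 a)^3 = -1728 * (4*46)^3 mod 53 = 2
j = 2 * 18^(-1) mod 53 = 6

j = 6 (mod 53)


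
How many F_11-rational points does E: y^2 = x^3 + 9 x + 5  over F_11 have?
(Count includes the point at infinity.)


For each x in F_11, count y with y^2 = x^3 + 9 x + 5 mod 11:
  x = 0: RHS = 5, y in [4, 7]  -> 2 point(s)
  x = 1: RHS = 4, y in [2, 9]  -> 2 point(s)
  x = 2: RHS = 9, y in [3, 8]  -> 2 point(s)
  x = 3: RHS = 4, y in [2, 9]  -> 2 point(s)
  x = 6: RHS = 0, y in [0]  -> 1 point(s)
  x = 7: RHS = 4, y in [2, 9]  -> 2 point(s)
  x = 9: RHS = 1, y in [1, 10]  -> 2 point(s)
Affine points: 13. Add the point at infinity: total = 14.

#E(F_11) = 14


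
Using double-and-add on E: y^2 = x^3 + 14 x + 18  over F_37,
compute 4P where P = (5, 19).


k = 4 = 100_2 (binary, LSB first: 001)
Double-and-add from P = (5, 19):
  bit 0 = 0: acc unchanged = O
  bit 1 = 0: acc unchanged = O
  bit 2 = 1: acc = O + (5, 18) = (5, 18)

4P = (5, 18)


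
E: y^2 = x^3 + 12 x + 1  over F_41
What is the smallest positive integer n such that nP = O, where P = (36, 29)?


Compute successive multiples of P until we hit O:
  1P = (36, 29)
  2P = (2, 22)
  3P = (4, 21)
  4P = (19, 6)
  5P = (25, 10)
  6P = (25, 31)
  7P = (19, 35)
  8P = (4, 20)
  ... (continuing to 11P)
  11P = O

ord(P) = 11


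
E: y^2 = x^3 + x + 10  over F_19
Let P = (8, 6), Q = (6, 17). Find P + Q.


P != Q, so use the chord formula.
s = (y2 - y1) / (x2 - x1) = (11) / (17) mod 19 = 4
x3 = s^2 - x1 - x2 mod 19 = 4^2 - 8 - 6 = 2
y3 = s (x1 - x3) - y1 mod 19 = 4 * (8 - 2) - 6 = 18

P + Q = (2, 18)


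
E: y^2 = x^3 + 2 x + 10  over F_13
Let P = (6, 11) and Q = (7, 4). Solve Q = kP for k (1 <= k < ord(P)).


Enumerate multiples of P until we hit Q = (7, 4):
  1P = (6, 11)
  2P = (0, 6)
  3P = (3, 11)
  4P = (4, 2)
  5P = (7, 4)
Match found at i = 5.

k = 5


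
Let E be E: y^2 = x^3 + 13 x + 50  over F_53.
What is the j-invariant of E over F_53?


Delta = -16(4 a^3 + 27 b^2) mod 53 = 35
-1728 * (4 a)^3 = -1728 * (4*13)^3 mod 53 = 32
j = 32 * 35^(-1) mod 53 = 10

j = 10 (mod 53)


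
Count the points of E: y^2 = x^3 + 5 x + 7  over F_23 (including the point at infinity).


For each x in F_23, count y with y^2 = x^3 + 5 x + 7 mod 23:
  x = 1: RHS = 13, y in [6, 17]  -> 2 point(s)
  x = 2: RHS = 2, y in [5, 18]  -> 2 point(s)
  x = 3: RHS = 3, y in [7, 16]  -> 2 point(s)
  x = 6: RHS = 0, y in [0]  -> 1 point(s)
  x = 11: RHS = 13, y in [6, 17]  -> 2 point(s)
  x = 12: RHS = 1, y in [1, 22]  -> 2 point(s)
  x = 18: RHS = 18, y in [8, 15]  -> 2 point(s)
  x = 21: RHS = 12, y in [9, 14]  -> 2 point(s)
  x = 22: RHS = 1, y in [1, 22]  -> 2 point(s)
Affine points: 17. Add the point at infinity: total = 18.

#E(F_23) = 18


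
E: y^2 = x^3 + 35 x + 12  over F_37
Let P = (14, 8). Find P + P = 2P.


Doubling: s = (3 x1^2 + a) / (2 y1)
s = (3*14^2 + 35) / (2*8) mod 37 = 32
x3 = s^2 - 2 x1 mod 37 = 32^2 - 2*14 = 34
y3 = s (x1 - x3) - y1 mod 37 = 32 * (14 - 34) - 8 = 18

2P = (34, 18)


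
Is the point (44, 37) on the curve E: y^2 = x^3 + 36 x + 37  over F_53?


Check whether y^2 = x^3 + 36 x + 37 (mod 53) for (x, y) = (44, 37).
LHS: y^2 = 37^2 mod 53 = 44
RHS: x^3 + 36 x + 37 = 44^3 + 36*44 + 37 mod 53 = 44
LHS = RHS

Yes, on the curve


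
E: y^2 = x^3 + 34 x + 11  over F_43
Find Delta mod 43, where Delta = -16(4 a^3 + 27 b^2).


4 a^3 + 27 b^2 = 4*34^3 + 27*11^2 = 157216 + 3267 = 160483
Delta = -16 * (160483) = -2567728
Delta mod 43 = 17

Delta = 17 (mod 43)


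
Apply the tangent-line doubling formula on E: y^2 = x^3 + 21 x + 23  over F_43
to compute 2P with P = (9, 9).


Doubling: s = (3 x1^2 + a) / (2 y1)
s = (3*9^2 + 21) / (2*9) mod 43 = 29
x3 = s^2 - 2 x1 mod 43 = 29^2 - 2*9 = 6
y3 = s (x1 - x3) - y1 mod 43 = 29 * (9 - 6) - 9 = 35

2P = (6, 35)


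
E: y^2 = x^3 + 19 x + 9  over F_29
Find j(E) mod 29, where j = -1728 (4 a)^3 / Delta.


Delta = -16(4 a^3 + 27 b^2) mod 29 = 8
-1728 * (4 a)^3 = -1728 * (4*19)^3 mod 29 = 7
j = 7 * 8^(-1) mod 29 = 19

j = 19 (mod 29)


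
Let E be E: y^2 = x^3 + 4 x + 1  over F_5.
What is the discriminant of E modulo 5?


4 a^3 + 27 b^2 = 4*4^3 + 27*1^2 = 256 + 27 = 283
Delta = -16 * (283) = -4528
Delta mod 5 = 2

Delta = 2 (mod 5)


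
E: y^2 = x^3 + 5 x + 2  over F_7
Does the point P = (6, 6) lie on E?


Check whether y^2 = x^3 + 5 x + 2 (mod 7) for (x, y) = (6, 6).
LHS: y^2 = 6^2 mod 7 = 1
RHS: x^3 + 5 x + 2 = 6^3 + 5*6 + 2 mod 7 = 3
LHS != RHS

No, not on the curve


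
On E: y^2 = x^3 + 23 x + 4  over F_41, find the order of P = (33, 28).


Compute successive multiples of P until we hit O:
  1P = (33, 28)
  2P = (21, 21)
  3P = (3, 10)
  4P = (7, 4)
  5P = (38, 21)
  6P = (31, 2)
  7P = (23, 20)
  8P = (25, 3)
  ... (continuing to 51P)
  51P = O

ord(P) = 51


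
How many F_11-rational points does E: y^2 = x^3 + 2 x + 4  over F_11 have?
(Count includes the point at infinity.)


For each x in F_11, count y with y^2 = x^3 + 2 x + 4 mod 11:
  x = 0: RHS = 4, y in [2, 9]  -> 2 point(s)
  x = 2: RHS = 5, y in [4, 7]  -> 2 point(s)
  x = 3: RHS = 4, y in [2, 9]  -> 2 point(s)
  x = 6: RHS = 1, y in [1, 10]  -> 2 point(s)
  x = 7: RHS = 9, y in [3, 8]  -> 2 point(s)
  x = 8: RHS = 4, y in [2, 9]  -> 2 point(s)
  x = 9: RHS = 3, y in [5, 6]  -> 2 point(s)
  x = 10: RHS = 1, y in [1, 10]  -> 2 point(s)
Affine points: 16. Add the point at infinity: total = 17.

#E(F_11) = 17


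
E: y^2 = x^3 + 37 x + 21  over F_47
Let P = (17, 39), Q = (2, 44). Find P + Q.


P != Q, so use the chord formula.
s = (y2 - y1) / (x2 - x1) = (5) / (32) mod 47 = 31
x3 = s^2 - x1 - x2 mod 47 = 31^2 - 17 - 2 = 2
y3 = s (x1 - x3) - y1 mod 47 = 31 * (17 - 2) - 39 = 3

P + Q = (2, 3)


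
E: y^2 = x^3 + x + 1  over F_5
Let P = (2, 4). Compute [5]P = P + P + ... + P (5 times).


k = 5 = 101_2 (binary, LSB first: 101)
Double-and-add from P = (2, 4):
  bit 0 = 1: acc = O + (2, 4) = (2, 4)
  bit 1 = 0: acc unchanged = (2, 4)
  bit 2 = 1: acc = (2, 4) + (2, 4) = (2, 1)

5P = (2, 1)


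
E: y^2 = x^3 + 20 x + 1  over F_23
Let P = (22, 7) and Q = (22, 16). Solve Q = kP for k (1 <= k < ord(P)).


Enumerate multiples of P until we hit Q = (22, 16):
  1P = (22, 7)
  2P = (2, 16)
  3P = (8, 12)
  4P = (20, 12)
  5P = (16, 1)
  6P = (9, 6)
  7P = (18, 11)
  8P = (7, 1)
  9P = (19, 8)
  10P = (0, 1)
  11P = (14, 14)
  12P = (14, 9)
  13P = (0, 22)
  14P = (19, 15)
  15P = (7, 22)
  16P = (18, 12)
  17P = (9, 17)
  18P = (16, 22)
  19P = (20, 11)
  20P = (8, 11)
  21P = (2, 7)
  22P = (22, 16)
Match found at i = 22.

k = 22


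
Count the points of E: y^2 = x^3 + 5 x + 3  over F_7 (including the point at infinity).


For each x in F_7, count y with y^2 = x^3 + 5 x + 3 mod 7:
  x = 1: RHS = 2, y in [3, 4]  -> 2 point(s)
  x = 2: RHS = 0, y in [0]  -> 1 point(s)
  x = 6: RHS = 4, y in [2, 5]  -> 2 point(s)
Affine points: 5. Add the point at infinity: total = 6.

#E(F_7) = 6


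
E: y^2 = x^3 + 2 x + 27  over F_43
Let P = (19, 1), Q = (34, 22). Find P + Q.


P != Q, so use the chord formula.
s = (y2 - y1) / (x2 - x1) = (21) / (15) mod 43 = 10
x3 = s^2 - x1 - x2 mod 43 = 10^2 - 19 - 34 = 4
y3 = s (x1 - x3) - y1 mod 43 = 10 * (19 - 4) - 1 = 20

P + Q = (4, 20)


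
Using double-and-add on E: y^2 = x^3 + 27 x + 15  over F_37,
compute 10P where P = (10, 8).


k = 10 = 1010_2 (binary, LSB first: 0101)
Double-and-add from P = (10, 8):
  bit 0 = 0: acc unchanged = O
  bit 1 = 1: acc = O + (5, 4) = (5, 4)
  bit 2 = 0: acc unchanged = (5, 4)
  bit 3 = 1: acc = (5, 4) + (35, 8) = (23, 1)

10P = (23, 1)


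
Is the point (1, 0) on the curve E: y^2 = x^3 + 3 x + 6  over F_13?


Check whether y^2 = x^3 + 3 x + 6 (mod 13) for (x, y) = (1, 0).
LHS: y^2 = 0^2 mod 13 = 0
RHS: x^3 + 3 x + 6 = 1^3 + 3*1 + 6 mod 13 = 10
LHS != RHS

No, not on the curve


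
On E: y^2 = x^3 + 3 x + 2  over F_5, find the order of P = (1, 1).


Compute successive multiples of P until we hit O:
  1P = (1, 1)
  2P = (2, 1)
  3P = (2, 4)
  4P = (1, 4)
  5P = O

ord(P) = 5


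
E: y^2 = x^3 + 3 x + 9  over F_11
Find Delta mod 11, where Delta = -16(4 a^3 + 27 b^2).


4 a^3 + 27 b^2 = 4*3^3 + 27*9^2 = 108 + 2187 = 2295
Delta = -16 * (2295) = -36720
Delta mod 11 = 9

Delta = 9 (mod 11)


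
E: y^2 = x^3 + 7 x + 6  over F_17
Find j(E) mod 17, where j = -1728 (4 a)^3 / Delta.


Delta = -16(4 a^3 + 27 b^2) mod 17 = 15
-1728 * (4 a)^3 = -1728 * (4*7)^3 mod 17 = 13
j = 13 * 15^(-1) mod 17 = 2

j = 2 (mod 17)


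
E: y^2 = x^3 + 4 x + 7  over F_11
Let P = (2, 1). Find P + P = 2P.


Doubling: s = (3 x1^2 + a) / (2 y1)
s = (3*2^2 + 4) / (2*1) mod 11 = 8
x3 = s^2 - 2 x1 mod 11 = 8^2 - 2*2 = 5
y3 = s (x1 - x3) - y1 mod 11 = 8 * (2 - 5) - 1 = 8

2P = (5, 8)


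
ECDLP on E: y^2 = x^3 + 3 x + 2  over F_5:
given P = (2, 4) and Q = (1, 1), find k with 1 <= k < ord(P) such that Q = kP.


Enumerate multiples of P until we hit Q = (1, 1):
  1P = (2, 4)
  2P = (1, 1)
Match found at i = 2.

k = 2


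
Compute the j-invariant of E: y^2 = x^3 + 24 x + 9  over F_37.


Delta = -16(4 a^3 + 27 b^2) mod 37 = 18
-1728 * (4 a)^3 = -1728 * (4*24)^3 mod 37 = 23
j = 23 * 18^(-1) mod 37 = 28

j = 28 (mod 37)


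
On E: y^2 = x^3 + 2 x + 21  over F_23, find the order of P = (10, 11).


Compute successive multiples of P until we hit O:
  1P = (10, 11)
  2P = (12, 18)
  3P = (19, 15)
  4P = (3, 10)
  5P = (18, 1)
  6P = (21, 20)
  7P = (17, 0)
  8P = (21, 3)
  ... (continuing to 14P)
  14P = O

ord(P) = 14


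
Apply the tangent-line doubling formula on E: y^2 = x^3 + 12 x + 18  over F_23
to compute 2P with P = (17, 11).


Doubling: s = (3 x1^2 + a) / (2 y1)
s = (3*17^2 + 12) / (2*11) mod 23 = 18
x3 = s^2 - 2 x1 mod 23 = 18^2 - 2*17 = 14
y3 = s (x1 - x3) - y1 mod 23 = 18 * (17 - 14) - 11 = 20

2P = (14, 20)


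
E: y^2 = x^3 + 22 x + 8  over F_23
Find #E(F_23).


For each x in F_23, count y with y^2 = x^3 + 22 x + 8 mod 23:
  x = 0: RHS = 8, y in [10, 13]  -> 2 point(s)
  x = 1: RHS = 8, y in [10, 13]  -> 2 point(s)
  x = 3: RHS = 9, y in [3, 20]  -> 2 point(s)
  x = 5: RHS = 13, y in [6, 17]  -> 2 point(s)
  x = 8: RHS = 6, y in [11, 12]  -> 2 point(s)
  x = 10: RHS = 9, y in [3, 20]  -> 2 point(s)
  x = 14: RHS = 1, y in [1, 22]  -> 2 point(s)
  x = 18: RHS = 3, y in [7, 16]  -> 2 point(s)
  x = 21: RHS = 2, y in [5, 18]  -> 2 point(s)
  x = 22: RHS = 8, y in [10, 13]  -> 2 point(s)
Affine points: 20. Add the point at infinity: total = 21.

#E(F_23) = 21


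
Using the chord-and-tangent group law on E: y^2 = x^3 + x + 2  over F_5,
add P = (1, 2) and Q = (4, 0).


P != Q, so use the chord formula.
s = (y2 - y1) / (x2 - x1) = (3) / (3) mod 5 = 1
x3 = s^2 - x1 - x2 mod 5 = 1^2 - 1 - 4 = 1
y3 = s (x1 - x3) - y1 mod 5 = 1 * (1 - 1) - 2 = 3

P + Q = (1, 3)


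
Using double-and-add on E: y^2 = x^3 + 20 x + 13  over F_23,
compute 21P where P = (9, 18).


k = 21 = 10101_2 (binary, LSB first: 10101)
Double-and-add from P = (9, 18):
  bit 0 = 1: acc = O + (9, 18) = (9, 18)
  bit 1 = 0: acc unchanged = (9, 18)
  bit 2 = 1: acc = (9, 18) + (0, 6) = (3, 13)
  bit 3 = 0: acc unchanged = (3, 13)
  bit 4 = 1: acc = (3, 13) + (15, 13) = (5, 10)

21P = (5, 10)


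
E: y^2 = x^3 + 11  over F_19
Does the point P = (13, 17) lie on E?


Check whether y^2 = x^3 + 0 x + 11 (mod 19) for (x, y) = (13, 17).
LHS: y^2 = 17^2 mod 19 = 4
RHS: x^3 + 0 x + 11 = 13^3 + 0*13 + 11 mod 19 = 4
LHS = RHS

Yes, on the curve


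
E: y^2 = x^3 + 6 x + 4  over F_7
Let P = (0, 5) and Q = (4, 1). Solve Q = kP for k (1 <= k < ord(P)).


Enumerate multiples of P until we hit Q = (4, 1):
  1P = (0, 5)
  2P = (4, 1)
Match found at i = 2.

k = 2


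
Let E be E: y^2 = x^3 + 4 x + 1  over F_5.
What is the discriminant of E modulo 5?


4 a^3 + 27 b^2 = 4*4^3 + 27*1^2 = 256 + 27 = 283
Delta = -16 * (283) = -4528
Delta mod 5 = 2

Delta = 2 (mod 5)


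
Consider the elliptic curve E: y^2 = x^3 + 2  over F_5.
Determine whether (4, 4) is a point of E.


Check whether y^2 = x^3 + 0 x + 2 (mod 5) for (x, y) = (4, 4).
LHS: y^2 = 4^2 mod 5 = 1
RHS: x^3 + 0 x + 2 = 4^3 + 0*4 + 2 mod 5 = 1
LHS = RHS

Yes, on the curve


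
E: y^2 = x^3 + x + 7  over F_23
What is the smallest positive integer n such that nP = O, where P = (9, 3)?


Compute successive multiples of P until we hit O:
  1P = (9, 3)
  2P = (13, 3)
  3P = (1, 20)
  4P = (15, 4)
  5P = (15, 19)
  6P = (1, 3)
  7P = (13, 20)
  8P = (9, 20)
  ... (continuing to 9P)
  9P = O

ord(P) = 9


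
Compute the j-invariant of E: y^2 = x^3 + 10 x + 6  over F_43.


Delta = -16(4 a^3 + 27 b^2) mod 43 = 41
-1728 * (4 a)^3 = -1728 * (4*10)^3 mod 43 = 1
j = 1 * 41^(-1) mod 43 = 21

j = 21 (mod 43)


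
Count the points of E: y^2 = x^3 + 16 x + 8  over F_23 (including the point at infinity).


For each x in F_23, count y with y^2 = x^3 + 16 x + 8 mod 23:
  x = 0: RHS = 8, y in [10, 13]  -> 2 point(s)
  x = 1: RHS = 2, y in [5, 18]  -> 2 point(s)
  x = 2: RHS = 2, y in [5, 18]  -> 2 point(s)
  x = 5: RHS = 6, y in [11, 12]  -> 2 point(s)
  x = 7: RHS = 3, y in [7, 16]  -> 2 point(s)
  x = 8: RHS = 4, y in [2, 21]  -> 2 point(s)
  x = 10: RHS = 18, y in [8, 15]  -> 2 point(s)
  x = 14: RHS = 9, y in [3, 20]  -> 2 point(s)
  x = 15: RHS = 12, y in [9, 14]  -> 2 point(s)
  x = 16: RHS = 13, y in [6, 17]  -> 2 point(s)
  x = 17: RHS = 18, y in [8, 15]  -> 2 point(s)
  x = 19: RHS = 18, y in [8, 15]  -> 2 point(s)
  x = 20: RHS = 2, y in [5, 18]  -> 2 point(s)
Affine points: 26. Add the point at infinity: total = 27.

#E(F_23) = 27


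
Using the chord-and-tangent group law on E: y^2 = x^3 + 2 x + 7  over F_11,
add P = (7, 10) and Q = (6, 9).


P != Q, so use the chord formula.
s = (y2 - y1) / (x2 - x1) = (10) / (10) mod 11 = 1
x3 = s^2 - x1 - x2 mod 11 = 1^2 - 7 - 6 = 10
y3 = s (x1 - x3) - y1 mod 11 = 1 * (7 - 10) - 10 = 9

P + Q = (10, 9)


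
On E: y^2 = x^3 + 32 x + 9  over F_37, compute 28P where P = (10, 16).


k = 28 = 11100_2 (binary, LSB first: 00111)
Double-and-add from P = (10, 16):
  bit 0 = 0: acc unchanged = O
  bit 1 = 0: acc unchanged = O
  bit 2 = 1: acc = O + (7, 13) = (7, 13)
  bit 3 = 1: acc = (7, 13) + (34, 16) = (12, 7)
  bit 4 = 1: acc = (12, 7) + (15, 4) = (11, 29)

28P = (11, 29)


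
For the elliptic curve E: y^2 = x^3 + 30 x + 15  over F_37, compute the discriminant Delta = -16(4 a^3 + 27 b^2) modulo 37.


4 a^3 + 27 b^2 = 4*30^3 + 27*15^2 = 108000 + 6075 = 114075
Delta = -16 * (114075) = -1825200
Delta mod 37 = 10

Delta = 10 (mod 37)


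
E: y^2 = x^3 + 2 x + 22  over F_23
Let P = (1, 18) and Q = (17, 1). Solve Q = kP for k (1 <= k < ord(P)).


Enumerate multiples of P until we hit Q = (17, 1):
  1P = (1, 18)
  2P = (4, 18)
  3P = (18, 5)
  4P = (17, 1)
Match found at i = 4.

k = 4


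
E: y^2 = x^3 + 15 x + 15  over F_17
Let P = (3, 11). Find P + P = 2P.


Doubling: s = (3 x1^2 + a) / (2 y1)
s = (3*3^2 + 15) / (2*11) mod 17 = 5
x3 = s^2 - 2 x1 mod 17 = 5^2 - 2*3 = 2
y3 = s (x1 - x3) - y1 mod 17 = 5 * (3 - 2) - 11 = 11

2P = (2, 11)


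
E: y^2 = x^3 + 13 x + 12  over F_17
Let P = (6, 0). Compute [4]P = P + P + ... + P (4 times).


k = 4 = 100_2 (binary, LSB first: 001)
Double-and-add from P = (6, 0):
  bit 0 = 0: acc unchanged = O
  bit 1 = 0: acc unchanged = O
  bit 2 = 1: acc = O + O = O

4P = O


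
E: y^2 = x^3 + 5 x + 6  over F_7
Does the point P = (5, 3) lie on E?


Check whether y^2 = x^3 + 5 x + 6 (mod 7) for (x, y) = (5, 3).
LHS: y^2 = 3^2 mod 7 = 2
RHS: x^3 + 5 x + 6 = 5^3 + 5*5 + 6 mod 7 = 2
LHS = RHS

Yes, on the curve


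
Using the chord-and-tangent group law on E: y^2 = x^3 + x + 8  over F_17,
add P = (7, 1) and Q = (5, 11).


P != Q, so use the chord formula.
s = (y2 - y1) / (x2 - x1) = (10) / (15) mod 17 = 12
x3 = s^2 - x1 - x2 mod 17 = 12^2 - 7 - 5 = 13
y3 = s (x1 - x3) - y1 mod 17 = 12 * (7 - 13) - 1 = 12

P + Q = (13, 12)


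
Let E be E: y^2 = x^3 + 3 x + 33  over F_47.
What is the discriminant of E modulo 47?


4 a^3 + 27 b^2 = 4*3^3 + 27*33^2 = 108 + 29403 = 29511
Delta = -16 * (29511) = -472176
Delta mod 47 = 33

Delta = 33 (mod 47)


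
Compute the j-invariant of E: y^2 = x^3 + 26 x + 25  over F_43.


Delta = -16(4 a^3 + 27 b^2) mod 43 = 13
-1728 * (4 a)^3 = -1728 * (4*26)^3 mod 43 = 42
j = 42 * 13^(-1) mod 43 = 33

j = 33 (mod 43)


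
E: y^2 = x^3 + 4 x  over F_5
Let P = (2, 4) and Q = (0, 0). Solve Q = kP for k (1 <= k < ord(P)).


Enumerate multiples of P until we hit Q = (0, 0):
  1P = (2, 4)
  2P = (0, 0)
Match found at i = 2.

k = 2


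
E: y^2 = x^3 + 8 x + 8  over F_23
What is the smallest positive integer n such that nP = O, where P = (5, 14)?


Compute successive multiples of P until we hit O:
  1P = (5, 14)
  2P = (19, 2)
  3P = (11, 1)
  4P = (20, 7)
  5P = (2, 3)
  6P = (9, 2)
  7P = (18, 2)
  8P = (18, 21)
  ... (continuing to 15P)
  15P = O

ord(P) = 15


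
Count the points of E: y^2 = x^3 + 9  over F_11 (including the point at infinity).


For each x in F_11, count y with y^2 = x^3 + 0 x + 9 mod 11:
  x = 0: RHS = 9, y in [3, 8]  -> 2 point(s)
  x = 3: RHS = 3, y in [5, 6]  -> 2 point(s)
  x = 6: RHS = 5, y in [4, 7]  -> 2 point(s)
  x = 7: RHS = 0, y in [0]  -> 1 point(s)
  x = 8: RHS = 4, y in [2, 9]  -> 2 point(s)
  x = 9: RHS = 1, y in [1, 10]  -> 2 point(s)
Affine points: 11. Add the point at infinity: total = 12.

#E(F_11) = 12


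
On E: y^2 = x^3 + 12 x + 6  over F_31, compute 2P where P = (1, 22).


Doubling: s = (3 x1^2 + a) / (2 y1)
s = (3*1^2 + 12) / (2*22) mod 31 = 25
x3 = s^2 - 2 x1 mod 31 = 25^2 - 2*1 = 3
y3 = s (x1 - x3) - y1 mod 31 = 25 * (1 - 3) - 22 = 21

2P = (3, 21)


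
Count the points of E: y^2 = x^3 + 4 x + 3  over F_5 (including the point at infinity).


For each x in F_5, count y with y^2 = x^3 + 4 x + 3 mod 5:
  x = 2: RHS = 4, y in [2, 3]  -> 2 point(s)
Affine points: 2. Add the point at infinity: total = 3.

#E(F_5) = 3


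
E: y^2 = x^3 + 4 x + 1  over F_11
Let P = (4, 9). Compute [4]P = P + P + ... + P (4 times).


k = 4 = 100_2 (binary, LSB first: 001)
Double-and-add from P = (4, 9):
  bit 0 = 0: acc unchanged = O
  bit 1 = 0: acc unchanged = O
  bit 2 = 1: acc = O + (0, 1) = (0, 1)

4P = (0, 1)


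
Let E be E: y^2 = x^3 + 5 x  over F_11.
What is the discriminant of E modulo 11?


4 a^3 + 27 b^2 = 4*5^3 + 27*0^2 = 500 + 0 = 500
Delta = -16 * (500) = -8000
Delta mod 11 = 8

Delta = 8 (mod 11)


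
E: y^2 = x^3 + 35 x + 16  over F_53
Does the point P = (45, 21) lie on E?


Check whether y^2 = x^3 + 35 x + 16 (mod 53) for (x, y) = (45, 21).
LHS: y^2 = 21^2 mod 53 = 17
RHS: x^3 + 35 x + 16 = 45^3 + 35*45 + 16 mod 53 = 19
LHS != RHS

No, not on the curve


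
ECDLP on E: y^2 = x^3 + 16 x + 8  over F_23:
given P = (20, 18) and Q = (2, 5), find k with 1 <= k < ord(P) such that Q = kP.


Enumerate multiples of P until we hit Q = (2, 5):
  1P = (20, 18)
  2P = (10, 8)
  3P = (17, 8)
  4P = (15, 14)
  5P = (19, 15)
  6P = (16, 17)
  7P = (0, 10)
  8P = (5, 11)
  9P = (2, 18)
  10P = (1, 5)
  11P = (14, 20)
  12P = (7, 16)
  13P = (8, 21)
  14P = (8, 2)
  15P = (7, 7)
  16P = (14, 3)
  17P = (1, 18)
  18P = (2, 5)
Match found at i = 18.

k = 18


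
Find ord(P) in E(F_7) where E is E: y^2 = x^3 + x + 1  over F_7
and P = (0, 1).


Compute successive multiples of P until we hit O:
  1P = (0, 1)
  2P = (2, 5)
  3P = (2, 2)
  4P = (0, 6)
  5P = O

ord(P) = 5


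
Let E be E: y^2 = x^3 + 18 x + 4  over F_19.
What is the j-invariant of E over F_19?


Delta = -16(4 a^3 + 27 b^2) mod 19 = 11
-1728 * (4 a)^3 = -1728 * (4*18)^3 mod 19 = 12
j = 12 * 11^(-1) mod 19 = 8

j = 8 (mod 19)


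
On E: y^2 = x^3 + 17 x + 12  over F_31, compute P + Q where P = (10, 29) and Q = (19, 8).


P != Q, so use the chord formula.
s = (y2 - y1) / (x2 - x1) = (10) / (9) mod 31 = 8
x3 = s^2 - x1 - x2 mod 31 = 8^2 - 10 - 19 = 4
y3 = s (x1 - x3) - y1 mod 31 = 8 * (10 - 4) - 29 = 19

P + Q = (4, 19)


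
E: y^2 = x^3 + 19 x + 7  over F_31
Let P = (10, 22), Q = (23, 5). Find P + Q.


P != Q, so use the chord formula.
s = (y2 - y1) / (x2 - x1) = (14) / (13) mod 31 = 13
x3 = s^2 - x1 - x2 mod 31 = 13^2 - 10 - 23 = 12
y3 = s (x1 - x3) - y1 mod 31 = 13 * (10 - 12) - 22 = 14

P + Q = (12, 14)


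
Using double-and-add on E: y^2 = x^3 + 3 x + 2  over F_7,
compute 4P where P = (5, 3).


k = 4 = 100_2 (binary, LSB first: 001)
Double-and-add from P = (5, 3):
  bit 0 = 0: acc unchanged = O
  bit 1 = 0: acc unchanged = O
  bit 2 = 1: acc = O + (5, 3) = (5, 3)

4P = (5, 3)


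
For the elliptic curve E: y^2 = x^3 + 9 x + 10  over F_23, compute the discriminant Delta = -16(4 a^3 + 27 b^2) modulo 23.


4 a^3 + 27 b^2 = 4*9^3 + 27*10^2 = 2916 + 2700 = 5616
Delta = -16 * (5616) = -89856
Delta mod 23 = 5

Delta = 5 (mod 23)


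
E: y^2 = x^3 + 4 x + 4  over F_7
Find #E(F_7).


For each x in F_7, count y with y^2 = x^3 + 4 x + 4 mod 7:
  x = 0: RHS = 4, y in [2, 5]  -> 2 point(s)
  x = 1: RHS = 2, y in [3, 4]  -> 2 point(s)
  x = 3: RHS = 1, y in [1, 6]  -> 2 point(s)
  x = 4: RHS = 0, y in [0]  -> 1 point(s)
  x = 5: RHS = 2, y in [3, 4]  -> 2 point(s)
Affine points: 9. Add the point at infinity: total = 10.

#E(F_7) = 10


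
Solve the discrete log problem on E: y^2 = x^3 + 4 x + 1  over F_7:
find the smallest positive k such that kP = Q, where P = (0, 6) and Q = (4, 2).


Enumerate multiples of P until we hit Q = (4, 2):
  1P = (0, 6)
  2P = (4, 2)
Match found at i = 2.

k = 2


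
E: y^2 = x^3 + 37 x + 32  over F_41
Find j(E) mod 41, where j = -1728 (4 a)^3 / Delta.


Delta = -16(4 a^3 + 27 b^2) mod 41 = 18
-1728 * (4 a)^3 = -1728 * (4*37)^3 mod 41 = 17
j = 17 * 18^(-1) mod 41 = 26

j = 26 (mod 41)


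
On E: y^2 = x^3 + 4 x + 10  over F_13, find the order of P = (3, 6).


Compute successive multiples of P until we hit O:
  1P = (3, 6)
  2P = (6, 9)
  3P = (5, 5)
  4P = (2, 0)
  5P = (5, 8)
  6P = (6, 4)
  7P = (3, 7)
  8P = O

ord(P) = 8


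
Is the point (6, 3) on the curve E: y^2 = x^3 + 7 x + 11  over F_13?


Check whether y^2 = x^3 + 7 x + 11 (mod 13) for (x, y) = (6, 3).
LHS: y^2 = 3^2 mod 13 = 9
RHS: x^3 + 7 x + 11 = 6^3 + 7*6 + 11 mod 13 = 9
LHS = RHS

Yes, on the curve


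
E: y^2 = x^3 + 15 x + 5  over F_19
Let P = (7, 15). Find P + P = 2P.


Doubling: s = (3 x1^2 + a) / (2 y1)
s = (3*7^2 + 15) / (2*15) mod 19 = 13
x3 = s^2 - 2 x1 mod 19 = 13^2 - 2*7 = 3
y3 = s (x1 - x3) - y1 mod 19 = 13 * (7 - 3) - 15 = 18

2P = (3, 18)


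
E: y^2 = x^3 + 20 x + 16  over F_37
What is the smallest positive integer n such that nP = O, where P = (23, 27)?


Compute successive multiples of P until we hit O:
  1P = (23, 27)
  2P = (2, 8)
  3P = (15, 19)
  4P = (0, 33)
  5P = (24, 36)
  6P = (34, 22)
  7P = (1, 0)
  8P = (34, 15)
  ... (continuing to 14P)
  14P = O

ord(P) = 14


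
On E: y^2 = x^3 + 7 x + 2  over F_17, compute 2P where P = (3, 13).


Doubling: s = (3 x1^2 + a) / (2 y1)
s = (3*3^2 + 7) / (2*13) mod 17 = 0
x3 = s^2 - 2 x1 mod 17 = 0^2 - 2*3 = 11
y3 = s (x1 - x3) - y1 mod 17 = 0 * (3 - 11) - 13 = 4

2P = (11, 4)


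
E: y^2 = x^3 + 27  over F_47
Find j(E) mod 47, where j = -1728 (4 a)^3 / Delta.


Delta = -16(4 a^3 + 27 b^2) mod 47 = 19
-1728 * (4 a)^3 = -1728 * (4*0)^3 mod 47 = 0
j = 0 * 19^(-1) mod 47 = 0

j = 0 (mod 47)


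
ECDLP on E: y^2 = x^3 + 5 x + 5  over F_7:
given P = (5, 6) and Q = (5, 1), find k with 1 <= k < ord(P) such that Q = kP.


Enumerate multiples of P until we hit Q = (5, 1):
  1P = (5, 6)
  2P = (1, 2)
  3P = (2, 4)
  4P = (2, 3)
  5P = (1, 5)
  6P = (5, 1)
Match found at i = 6.

k = 6


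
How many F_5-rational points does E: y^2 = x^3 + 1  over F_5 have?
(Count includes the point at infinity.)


For each x in F_5, count y with y^2 = x^3 + 0 x + 1 mod 5:
  x = 0: RHS = 1, y in [1, 4]  -> 2 point(s)
  x = 2: RHS = 4, y in [2, 3]  -> 2 point(s)
  x = 4: RHS = 0, y in [0]  -> 1 point(s)
Affine points: 5. Add the point at infinity: total = 6.

#E(F_5) = 6


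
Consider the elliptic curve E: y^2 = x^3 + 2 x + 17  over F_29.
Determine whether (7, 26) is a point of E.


Check whether y^2 = x^3 + 2 x + 17 (mod 29) for (x, y) = (7, 26).
LHS: y^2 = 26^2 mod 29 = 9
RHS: x^3 + 2 x + 17 = 7^3 + 2*7 + 17 mod 29 = 26
LHS != RHS

No, not on the curve


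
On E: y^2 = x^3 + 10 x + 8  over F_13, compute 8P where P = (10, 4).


k = 8 = 1000_2 (binary, LSB first: 0001)
Double-and-add from P = (10, 4):
  bit 0 = 0: acc unchanged = O
  bit 1 = 0: acc unchanged = O
  bit 2 = 0: acc unchanged = O
  bit 3 = 1: acc = O + (2, 6) = (2, 6)

8P = (2, 6)


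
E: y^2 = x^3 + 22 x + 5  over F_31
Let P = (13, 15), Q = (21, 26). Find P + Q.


P != Q, so use the chord formula.
s = (y2 - y1) / (x2 - x1) = (11) / (8) mod 31 = 13
x3 = s^2 - x1 - x2 mod 31 = 13^2 - 13 - 21 = 11
y3 = s (x1 - x3) - y1 mod 31 = 13 * (13 - 11) - 15 = 11

P + Q = (11, 11)


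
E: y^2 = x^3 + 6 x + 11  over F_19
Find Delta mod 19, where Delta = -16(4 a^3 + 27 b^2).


4 a^3 + 27 b^2 = 4*6^3 + 27*11^2 = 864 + 3267 = 4131
Delta = -16 * (4131) = -66096
Delta mod 19 = 5

Delta = 5 (mod 19)


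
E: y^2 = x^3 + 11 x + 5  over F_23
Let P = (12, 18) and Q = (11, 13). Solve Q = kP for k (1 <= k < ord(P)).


Enumerate multiples of P until we hit Q = (11, 13):
  1P = (12, 18)
  2P = (15, 16)
  3P = (22, 4)
  4P = (2, 14)
  5P = (11, 10)
  6P = (18, 3)
  7P = (5, 22)
  8P = (19, 9)
  9P = (19, 14)
  10P = (5, 1)
  11P = (18, 20)
  12P = (11, 13)
Match found at i = 12.

k = 12


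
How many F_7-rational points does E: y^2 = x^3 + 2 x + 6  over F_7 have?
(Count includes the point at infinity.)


For each x in F_7, count y with y^2 = x^3 + 2 x + 6 mod 7:
  x = 1: RHS = 2, y in [3, 4]  -> 2 point(s)
  x = 2: RHS = 4, y in [2, 5]  -> 2 point(s)
  x = 3: RHS = 4, y in [2, 5]  -> 2 point(s)
  x = 4: RHS = 1, y in [1, 6]  -> 2 point(s)
  x = 5: RHS = 1, y in [1, 6]  -> 2 point(s)
Affine points: 10. Add the point at infinity: total = 11.

#E(F_7) = 11


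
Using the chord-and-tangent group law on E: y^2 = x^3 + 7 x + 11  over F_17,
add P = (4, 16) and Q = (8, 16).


P != Q, so use the chord formula.
s = (y2 - y1) / (x2 - x1) = (0) / (4) mod 17 = 0
x3 = s^2 - x1 - x2 mod 17 = 0^2 - 4 - 8 = 5
y3 = s (x1 - x3) - y1 mod 17 = 0 * (4 - 5) - 16 = 1

P + Q = (5, 1)


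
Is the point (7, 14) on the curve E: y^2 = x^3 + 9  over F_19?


Check whether y^2 = x^3 + 0 x + 9 (mod 19) for (x, y) = (7, 14).
LHS: y^2 = 14^2 mod 19 = 6
RHS: x^3 + 0 x + 9 = 7^3 + 0*7 + 9 mod 19 = 10
LHS != RHS

No, not on the curve


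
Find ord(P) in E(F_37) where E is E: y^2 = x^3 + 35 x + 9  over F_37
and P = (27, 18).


Compute successive multiples of P until we hit O:
  1P = (27, 18)
  2P = (24, 13)
  3P = (34, 32)
  4P = (17, 2)
  5P = (0, 3)
  6P = (3, 20)
  7P = (16, 15)
  8P = (6, 18)
  ... (continuing to 37P)
  37P = O

ord(P) = 37


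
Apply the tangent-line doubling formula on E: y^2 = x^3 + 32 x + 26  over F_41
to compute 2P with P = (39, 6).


Doubling: s = (3 x1^2 + a) / (2 y1)
s = (3*39^2 + 32) / (2*6) mod 41 = 31
x3 = s^2 - 2 x1 mod 41 = 31^2 - 2*39 = 22
y3 = s (x1 - x3) - y1 mod 41 = 31 * (39 - 22) - 6 = 29

2P = (22, 29)


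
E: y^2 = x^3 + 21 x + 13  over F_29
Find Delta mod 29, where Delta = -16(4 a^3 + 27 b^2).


4 a^3 + 27 b^2 = 4*21^3 + 27*13^2 = 37044 + 4563 = 41607
Delta = -16 * (41607) = -665712
Delta mod 29 = 12

Delta = 12 (mod 29)


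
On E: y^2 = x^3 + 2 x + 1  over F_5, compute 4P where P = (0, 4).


k = 4 = 100_2 (binary, LSB first: 001)
Double-and-add from P = (0, 4):
  bit 0 = 0: acc unchanged = O
  bit 1 = 0: acc unchanged = O
  bit 2 = 1: acc = O + (3, 3) = (3, 3)

4P = (3, 3)


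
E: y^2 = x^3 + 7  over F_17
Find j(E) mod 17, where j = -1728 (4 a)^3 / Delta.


Delta = -16(4 a^3 + 27 b^2) mod 17 = 14
-1728 * (4 a)^3 = -1728 * (4*0)^3 mod 17 = 0
j = 0 * 14^(-1) mod 17 = 0

j = 0 (mod 17)


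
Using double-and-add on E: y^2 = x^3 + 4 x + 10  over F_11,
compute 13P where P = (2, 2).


k = 13 = 1101_2 (binary, LSB first: 1011)
Double-and-add from P = (2, 2):
  bit 0 = 1: acc = O + (2, 2) = (2, 2)
  bit 1 = 0: acc unchanged = (2, 2)
  bit 2 = 1: acc = (2, 2) + (10, 7) = (3, 7)
  bit 3 = 1: acc = (3, 7) + (5, 1) = (1, 9)

13P = (1, 9)


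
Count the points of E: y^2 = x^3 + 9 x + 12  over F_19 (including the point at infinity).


For each x in F_19, count y with y^2 = x^3 + 9 x + 12 mod 19:
  x = 2: RHS = 0, y in [0]  -> 1 point(s)
  x = 3: RHS = 9, y in [3, 16]  -> 2 point(s)
  x = 4: RHS = 17, y in [6, 13]  -> 2 point(s)
  x = 5: RHS = 11, y in [7, 12]  -> 2 point(s)
  x = 6: RHS = 16, y in [4, 15]  -> 2 point(s)
  x = 7: RHS = 0, y in [0]  -> 1 point(s)
  x = 8: RHS = 7, y in [8, 11]  -> 2 point(s)
  x = 9: RHS = 5, y in [9, 10]  -> 2 point(s)
  x = 10: RHS = 0, y in [0]  -> 1 point(s)
  x = 11: RHS = 17, y in [6, 13]  -> 2 point(s)
  x = 12: RHS = 5, y in [9, 10]  -> 2 point(s)
  x = 15: RHS = 7, y in [8, 11]  -> 2 point(s)
  x = 17: RHS = 5, y in [9, 10]  -> 2 point(s)
Affine points: 23. Add the point at infinity: total = 24.

#E(F_19) = 24


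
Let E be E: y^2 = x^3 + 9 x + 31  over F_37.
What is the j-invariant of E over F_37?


Delta = -16(4 a^3 + 27 b^2) mod 37 = 26
-1728 * (4 a)^3 = -1728 * (4*9)^3 mod 37 = 26
j = 26 * 26^(-1) mod 37 = 1

j = 1 (mod 37)


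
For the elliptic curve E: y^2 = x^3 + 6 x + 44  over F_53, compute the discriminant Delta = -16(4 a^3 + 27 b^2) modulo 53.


4 a^3 + 27 b^2 = 4*6^3 + 27*44^2 = 864 + 52272 = 53136
Delta = -16 * (53136) = -850176
Delta mod 53 = 50

Delta = 50 (mod 53)


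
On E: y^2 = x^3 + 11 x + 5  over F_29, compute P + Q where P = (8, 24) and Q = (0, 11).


P != Q, so use the chord formula.
s = (y2 - y1) / (x2 - x1) = (16) / (21) mod 29 = 27
x3 = s^2 - x1 - x2 mod 29 = 27^2 - 8 - 0 = 25
y3 = s (x1 - x3) - y1 mod 29 = 27 * (8 - 25) - 24 = 10

P + Q = (25, 10)


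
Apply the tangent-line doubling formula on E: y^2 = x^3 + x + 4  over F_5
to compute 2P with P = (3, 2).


Doubling: s = (3 x1^2 + a) / (2 y1)
s = (3*3^2 + 1) / (2*2) mod 5 = 2
x3 = s^2 - 2 x1 mod 5 = 2^2 - 2*3 = 3
y3 = s (x1 - x3) - y1 mod 5 = 2 * (3 - 3) - 2 = 3

2P = (3, 3)


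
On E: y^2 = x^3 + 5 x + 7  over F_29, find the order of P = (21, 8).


Compute successive multiples of P until we hit O:
  1P = (21, 8)
  2P = (3, 7)
  3P = (11, 28)
  4P = (1, 10)
  5P = (16, 6)
  6P = (20, 4)
  7P = (4, 2)
  8P = (26, 9)
  ... (continuing to 37P)
  37P = O

ord(P) = 37


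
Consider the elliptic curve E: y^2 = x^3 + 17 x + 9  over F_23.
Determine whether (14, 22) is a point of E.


Check whether y^2 = x^3 + 17 x + 9 (mod 23) for (x, y) = (14, 22).
LHS: y^2 = 22^2 mod 23 = 1
RHS: x^3 + 17 x + 9 = 14^3 + 17*14 + 9 mod 23 = 1
LHS = RHS

Yes, on the curve


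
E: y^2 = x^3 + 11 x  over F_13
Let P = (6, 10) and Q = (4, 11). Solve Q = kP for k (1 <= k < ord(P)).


Enumerate multiples of P until we hit Q = (4, 11):
  1P = (6, 10)
  2P = (4, 11)
Match found at i = 2.

k = 2
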